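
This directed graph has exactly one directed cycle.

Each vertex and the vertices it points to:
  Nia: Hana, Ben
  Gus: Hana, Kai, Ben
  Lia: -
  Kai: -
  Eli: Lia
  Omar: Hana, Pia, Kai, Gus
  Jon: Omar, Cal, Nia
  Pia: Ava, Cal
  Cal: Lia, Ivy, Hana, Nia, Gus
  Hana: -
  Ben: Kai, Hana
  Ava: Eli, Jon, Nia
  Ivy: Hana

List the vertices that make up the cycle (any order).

Ava, Jon, Pia, Omar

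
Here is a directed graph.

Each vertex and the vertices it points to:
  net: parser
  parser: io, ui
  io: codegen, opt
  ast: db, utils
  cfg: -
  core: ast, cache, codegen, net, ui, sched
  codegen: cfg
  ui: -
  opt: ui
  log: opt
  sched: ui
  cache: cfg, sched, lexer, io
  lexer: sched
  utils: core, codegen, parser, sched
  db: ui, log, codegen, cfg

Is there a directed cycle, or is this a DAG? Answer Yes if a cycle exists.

Yes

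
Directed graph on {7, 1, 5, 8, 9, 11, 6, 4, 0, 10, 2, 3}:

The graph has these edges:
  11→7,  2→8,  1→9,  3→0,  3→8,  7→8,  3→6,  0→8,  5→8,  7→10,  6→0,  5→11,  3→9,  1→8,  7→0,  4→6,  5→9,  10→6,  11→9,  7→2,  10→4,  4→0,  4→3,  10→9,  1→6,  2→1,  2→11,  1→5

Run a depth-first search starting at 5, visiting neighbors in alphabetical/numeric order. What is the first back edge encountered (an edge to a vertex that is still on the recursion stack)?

1->5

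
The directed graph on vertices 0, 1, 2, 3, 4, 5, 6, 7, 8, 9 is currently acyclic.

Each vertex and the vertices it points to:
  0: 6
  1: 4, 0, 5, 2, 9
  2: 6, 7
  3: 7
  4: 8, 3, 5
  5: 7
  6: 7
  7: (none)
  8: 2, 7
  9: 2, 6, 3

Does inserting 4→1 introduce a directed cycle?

Yes

Adding 4→1 creates a cycle iff 1 can already reach 4.
Path from 1: 1 → 4.
So 1 → … → 4 → 1 is a cycle.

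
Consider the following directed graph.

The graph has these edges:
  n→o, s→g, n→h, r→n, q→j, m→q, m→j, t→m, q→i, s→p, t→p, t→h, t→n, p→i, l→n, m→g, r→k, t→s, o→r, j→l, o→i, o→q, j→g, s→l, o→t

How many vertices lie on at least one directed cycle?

9

A vertex is on a directed cycle iff it belongs to a strongly connected component of size ≥ 2 (or has a self-loop).
The vertices on cycles are {j, l, m, n, o, q, r, s, t} — 9 in total.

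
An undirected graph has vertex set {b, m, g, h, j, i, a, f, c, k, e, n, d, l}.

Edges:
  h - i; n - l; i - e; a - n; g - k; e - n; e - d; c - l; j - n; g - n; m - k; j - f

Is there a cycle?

No

DFS, tracking each vertex's parent; an edge to a visited non-parent vertex closes a cycle.
Start from d:
visit d (parent –)
  visit e (parent d)
    visit n (parent e)
      visit g (parent n)
        g–n: parent, skip
        visit k (parent g)
          k–g: parent, skip
          visit m (parent k)
            m–k: parent, skip
      visit j (parent n)
        visit f (parent j)
          f–j: parent, skip
        j–n: parent, skip
      visit a (parent n)
        a–n: parent, skip
      n–e: parent, skip
      visit l (parent n)
        l–n: parent, skip
        visit c (parent l)
          c–l: parent, skip
    e–d: parent, skip
    visit i (parent e)
      i–e: parent, skip
      visit h (parent i)
        h–i: parent, skip
visit b (parent –)
No non-parent visited neighbor found — the graph is a forest.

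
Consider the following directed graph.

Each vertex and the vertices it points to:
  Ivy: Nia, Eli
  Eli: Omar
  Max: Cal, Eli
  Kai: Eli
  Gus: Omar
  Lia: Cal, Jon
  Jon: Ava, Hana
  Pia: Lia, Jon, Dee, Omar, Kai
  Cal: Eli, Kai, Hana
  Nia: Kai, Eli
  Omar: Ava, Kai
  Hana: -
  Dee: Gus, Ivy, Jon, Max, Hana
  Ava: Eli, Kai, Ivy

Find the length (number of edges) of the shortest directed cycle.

For each vertex v, BFS finds the shortest path from v back to v.
The shortest such closed walk is Omar → Kai → Eli → Omar, length 3.

3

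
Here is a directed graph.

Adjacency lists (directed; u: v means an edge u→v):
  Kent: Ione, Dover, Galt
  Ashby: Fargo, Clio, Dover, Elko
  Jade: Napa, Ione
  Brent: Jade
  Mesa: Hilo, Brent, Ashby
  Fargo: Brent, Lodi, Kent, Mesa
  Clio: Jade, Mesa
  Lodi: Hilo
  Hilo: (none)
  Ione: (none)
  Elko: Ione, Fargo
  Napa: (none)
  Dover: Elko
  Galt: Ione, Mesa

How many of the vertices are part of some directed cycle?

A vertex is on a directed cycle iff it belongs to a strongly connected component of size ≥ 2 (or has a self-loop).
The vertices on cycles are {Clio, Elko, Galt, Kent, Mesa, Ashby, Dover, Fargo} — 8 in total.

8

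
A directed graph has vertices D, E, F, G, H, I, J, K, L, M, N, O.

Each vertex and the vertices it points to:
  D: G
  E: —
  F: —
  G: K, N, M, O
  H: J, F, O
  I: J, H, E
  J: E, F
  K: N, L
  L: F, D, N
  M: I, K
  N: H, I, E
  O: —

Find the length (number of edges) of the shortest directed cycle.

For each vertex v, BFS finds the shortest path from v back to v.
The shortest such closed walk is G → K → L → D → G, length 4.

4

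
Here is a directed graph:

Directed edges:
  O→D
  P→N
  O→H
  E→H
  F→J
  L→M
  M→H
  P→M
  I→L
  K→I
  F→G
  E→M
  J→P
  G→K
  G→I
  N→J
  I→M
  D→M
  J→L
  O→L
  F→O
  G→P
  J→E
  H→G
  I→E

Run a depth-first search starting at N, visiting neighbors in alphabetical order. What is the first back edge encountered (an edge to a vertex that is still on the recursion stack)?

DFS from N (visiting neighbors in alphabetical order); mark gray on enter, black on exit:
N gray
  J gray
    E gray
      H gray
        G gray
          I gray
            I→E: E is gray → back edge
First back edge: I → E.

I→E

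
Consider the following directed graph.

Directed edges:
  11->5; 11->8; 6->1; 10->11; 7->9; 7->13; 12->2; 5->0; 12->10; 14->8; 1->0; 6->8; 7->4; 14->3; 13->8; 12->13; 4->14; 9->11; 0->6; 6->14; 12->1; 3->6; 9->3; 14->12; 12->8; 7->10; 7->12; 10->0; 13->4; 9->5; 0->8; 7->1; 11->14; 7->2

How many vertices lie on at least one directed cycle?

A vertex is on a directed cycle iff it belongs to a strongly connected component of size ≥ 2 (or has a self-loop).
The vertices on cycles are {0, 1, 3, 4, 5, 6, 10, 11, 12, 13, 14} — 11 in total.

11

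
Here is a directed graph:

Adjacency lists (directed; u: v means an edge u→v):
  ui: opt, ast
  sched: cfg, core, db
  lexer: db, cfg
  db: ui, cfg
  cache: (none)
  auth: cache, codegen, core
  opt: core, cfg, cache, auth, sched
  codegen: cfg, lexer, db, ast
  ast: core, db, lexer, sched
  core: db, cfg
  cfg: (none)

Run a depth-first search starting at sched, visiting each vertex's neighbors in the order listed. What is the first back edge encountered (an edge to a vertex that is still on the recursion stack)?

DFS from sched (visiting each vertex's neighbors in the order listed); mark gray on enter, black on exit:
sched gray
  cfg gray
  cfg black
  core gray
    db gray
      ui gray
        opt gray
          opt→core: core is gray → back edge
First back edge: opt → core.

opt->core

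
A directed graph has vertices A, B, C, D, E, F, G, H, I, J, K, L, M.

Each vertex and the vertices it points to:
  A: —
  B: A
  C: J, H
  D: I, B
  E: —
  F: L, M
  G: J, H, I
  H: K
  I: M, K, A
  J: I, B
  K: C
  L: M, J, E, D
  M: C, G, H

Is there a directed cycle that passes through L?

No

L lies on a cycle iff there is a path from L back to itself.
Exploring from L, it never reaches itself; equivalently, its strongly connected component is a singleton.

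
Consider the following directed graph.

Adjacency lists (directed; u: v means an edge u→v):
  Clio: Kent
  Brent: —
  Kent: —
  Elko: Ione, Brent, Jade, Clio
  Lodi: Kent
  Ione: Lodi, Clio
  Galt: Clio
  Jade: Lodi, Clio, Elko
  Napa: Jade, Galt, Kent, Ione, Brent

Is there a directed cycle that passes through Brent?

No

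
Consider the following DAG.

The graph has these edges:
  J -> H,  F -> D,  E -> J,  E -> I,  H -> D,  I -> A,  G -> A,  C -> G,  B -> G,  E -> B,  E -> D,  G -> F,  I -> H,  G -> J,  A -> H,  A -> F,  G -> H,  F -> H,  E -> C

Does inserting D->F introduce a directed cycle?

Yes

Adding D→F creates a cycle iff F can already reach D.
Path from F: F → D.
So F → … → D → F is a cycle.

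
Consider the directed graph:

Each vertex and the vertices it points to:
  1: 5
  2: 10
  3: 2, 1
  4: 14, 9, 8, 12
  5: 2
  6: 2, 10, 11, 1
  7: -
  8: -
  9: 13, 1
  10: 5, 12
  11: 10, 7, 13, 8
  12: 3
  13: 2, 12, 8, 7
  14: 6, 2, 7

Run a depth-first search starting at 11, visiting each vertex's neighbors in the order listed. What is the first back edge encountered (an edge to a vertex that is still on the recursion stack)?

2->10

DFS from 11 (visiting each vertex's neighbors in the order listed); mark gray on enter, black on exit:
11 gray
  10 gray
    5 gray
      2 gray
        2→10: 10 is gray → back edge
First back edge: 2 → 10.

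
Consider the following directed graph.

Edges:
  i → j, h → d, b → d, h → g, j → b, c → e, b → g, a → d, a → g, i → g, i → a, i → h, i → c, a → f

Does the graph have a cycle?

DFS with white/gray/black marking, starting from e:
e gray
e black
a gray
  g gray
  g black
  d gray
  d black
  f gray
  f black
a black
b gray
  b→g: g black — skip
  b→d: d black — skip
b black
c gray
  c→e: e black — skip
c black
h gray
  h→g: g black — skip
  h→d: d black — skip
h black
i gray
  i→a: a black — skip
  i→g: g black — skip
  i→h: h black — skip
  j gray
    j→b: b black — skip
  j black
  i→c: c black — skip
i black
Every edge goes to a white or black vertex — no back edge, so the graph is acyclic.

No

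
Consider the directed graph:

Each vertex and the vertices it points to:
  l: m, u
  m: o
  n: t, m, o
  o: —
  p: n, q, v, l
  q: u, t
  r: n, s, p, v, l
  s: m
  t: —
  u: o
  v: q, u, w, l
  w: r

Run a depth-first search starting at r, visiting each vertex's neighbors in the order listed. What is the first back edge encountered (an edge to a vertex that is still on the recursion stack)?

w->r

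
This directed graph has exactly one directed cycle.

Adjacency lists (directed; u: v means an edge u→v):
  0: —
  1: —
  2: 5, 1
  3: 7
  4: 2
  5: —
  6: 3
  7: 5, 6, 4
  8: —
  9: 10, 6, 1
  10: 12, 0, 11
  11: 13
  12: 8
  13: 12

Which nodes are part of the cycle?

3, 6, 7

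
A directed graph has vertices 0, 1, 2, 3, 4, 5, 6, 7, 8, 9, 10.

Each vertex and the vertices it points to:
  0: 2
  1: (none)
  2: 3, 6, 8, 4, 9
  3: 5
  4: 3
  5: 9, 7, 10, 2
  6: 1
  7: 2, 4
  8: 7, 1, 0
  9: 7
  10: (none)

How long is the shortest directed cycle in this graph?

For each vertex v, BFS finds the shortest path from v back to v.
The shortest such closed walk is 2 → 9 → 7 → 2, length 3.

3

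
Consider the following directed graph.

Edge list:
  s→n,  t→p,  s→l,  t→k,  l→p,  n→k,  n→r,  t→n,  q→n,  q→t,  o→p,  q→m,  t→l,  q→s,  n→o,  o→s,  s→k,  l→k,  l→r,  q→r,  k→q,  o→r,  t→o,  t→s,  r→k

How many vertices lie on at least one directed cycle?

A vertex is on a directed cycle iff it belongs to a strongly connected component of size ≥ 2 (or has a self-loop).
The vertices on cycles are {k, l, n, o, q, r, s, t} — 8 in total.

8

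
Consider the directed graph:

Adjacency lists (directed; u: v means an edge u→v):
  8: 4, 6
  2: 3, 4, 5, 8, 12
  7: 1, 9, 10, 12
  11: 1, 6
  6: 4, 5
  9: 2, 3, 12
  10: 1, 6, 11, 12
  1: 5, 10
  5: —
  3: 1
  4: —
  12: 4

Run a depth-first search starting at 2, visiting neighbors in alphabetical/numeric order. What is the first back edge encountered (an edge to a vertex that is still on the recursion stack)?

DFS from 2 (visiting neighbors in alphabetical/numeric order); mark gray on enter, black on exit:
2 gray
  3 gray
    1 gray
      5 gray
      5 black
      10 gray
        10→1: 1 is gray → back edge
First back edge: 10 → 1.

10->1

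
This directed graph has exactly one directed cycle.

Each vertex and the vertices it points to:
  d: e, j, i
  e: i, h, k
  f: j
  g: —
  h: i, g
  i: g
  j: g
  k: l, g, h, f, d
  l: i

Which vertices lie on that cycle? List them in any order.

DFS with gray/black marking from d:
d gray
  e gray
    i gray
      g gray
      g black
    i black
    h gray
      h→i: i black — skip
      h→g: g black — skip
    h black
    k gray
      l gray
        l→i: i black — skip
      l black
      k→g: g black — skip
      k→h: h black — skip
      f gray
        j gray
          j→g: g black — skip
        j black
      f black
      k→d: d is gray → back edge
Back edge closes the cycle d → e → k → d; its vertices are {d, e, k}.

d, e, k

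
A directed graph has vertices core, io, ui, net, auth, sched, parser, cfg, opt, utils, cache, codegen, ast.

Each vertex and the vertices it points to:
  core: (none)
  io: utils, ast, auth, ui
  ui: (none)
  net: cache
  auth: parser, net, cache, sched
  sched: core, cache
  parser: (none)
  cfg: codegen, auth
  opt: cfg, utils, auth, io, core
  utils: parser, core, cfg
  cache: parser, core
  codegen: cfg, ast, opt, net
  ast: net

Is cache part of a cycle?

cache lies on a cycle iff there is a path from cache back to itself.
Exploring from cache, it never reaches itself; equivalently, its strongly connected component is a singleton.

No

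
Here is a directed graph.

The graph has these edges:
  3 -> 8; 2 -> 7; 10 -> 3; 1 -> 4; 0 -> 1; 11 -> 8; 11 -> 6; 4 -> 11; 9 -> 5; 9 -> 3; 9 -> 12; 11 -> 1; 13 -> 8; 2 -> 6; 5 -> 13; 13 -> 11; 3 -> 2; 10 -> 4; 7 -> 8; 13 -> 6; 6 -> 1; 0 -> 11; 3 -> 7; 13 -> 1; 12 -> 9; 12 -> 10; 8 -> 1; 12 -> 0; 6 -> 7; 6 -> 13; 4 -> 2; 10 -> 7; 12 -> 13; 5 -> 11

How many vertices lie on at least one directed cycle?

A vertex is on a directed cycle iff it belongs to a strongly connected component of size ≥ 2 (or has a self-loop).
The vertices on cycles are {1, 2, 4, 6, 7, 8, 9, 11, 12, 13} — 10 in total.

10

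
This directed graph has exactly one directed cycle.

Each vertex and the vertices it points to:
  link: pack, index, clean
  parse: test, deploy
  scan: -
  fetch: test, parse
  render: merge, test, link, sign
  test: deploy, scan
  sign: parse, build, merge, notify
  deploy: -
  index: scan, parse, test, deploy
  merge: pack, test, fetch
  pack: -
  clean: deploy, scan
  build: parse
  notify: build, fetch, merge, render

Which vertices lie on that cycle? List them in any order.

sign, notify, render

DFS with gray/black marking from render:
render gray
  merge gray
    pack gray
    pack black
    test gray
      deploy gray
      deploy black
      scan gray
      scan black
    test black
    fetch gray
      fetch→test: test black — skip
      parse gray
        parse→test: test black — skip
        parse→deploy: deploy black — skip
      parse black
    fetch black
  merge black
  render→test: test black — skip
  link gray
    link→pack: pack black — skip
    index gray
      index→scan: scan black — skip
      index→parse: parse black — skip
      index→test: test black — skip
      index→deploy: deploy black — skip
    index black
    clean gray
      clean→deploy: deploy black — skip
      clean→scan: scan black — skip
    clean black
  link black
  sign gray
    sign→parse: parse black — skip
    build gray
      build→parse: parse black — skip
    build black
    sign→merge: merge black — skip
    notify gray
      notify→build: build black — skip
      notify→fetch: fetch black — skip
      notify→merge: merge black — skip
      notify→render: render is gray → back edge
Back edge closes the cycle render → sign → notify → render; its vertices are {sign, notify, render}.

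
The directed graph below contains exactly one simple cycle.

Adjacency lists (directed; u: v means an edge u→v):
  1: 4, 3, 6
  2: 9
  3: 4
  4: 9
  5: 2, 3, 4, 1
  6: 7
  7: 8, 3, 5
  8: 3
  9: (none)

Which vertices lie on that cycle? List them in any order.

1, 5, 6, 7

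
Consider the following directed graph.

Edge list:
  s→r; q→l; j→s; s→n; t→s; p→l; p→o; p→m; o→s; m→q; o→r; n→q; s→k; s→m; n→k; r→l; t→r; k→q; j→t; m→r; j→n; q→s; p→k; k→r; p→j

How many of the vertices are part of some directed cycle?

5

A vertex is on a directed cycle iff it belongs to a strongly connected component of size ≥ 2 (or has a self-loop).
The vertices on cycles are {k, m, n, q, s} — 5 in total.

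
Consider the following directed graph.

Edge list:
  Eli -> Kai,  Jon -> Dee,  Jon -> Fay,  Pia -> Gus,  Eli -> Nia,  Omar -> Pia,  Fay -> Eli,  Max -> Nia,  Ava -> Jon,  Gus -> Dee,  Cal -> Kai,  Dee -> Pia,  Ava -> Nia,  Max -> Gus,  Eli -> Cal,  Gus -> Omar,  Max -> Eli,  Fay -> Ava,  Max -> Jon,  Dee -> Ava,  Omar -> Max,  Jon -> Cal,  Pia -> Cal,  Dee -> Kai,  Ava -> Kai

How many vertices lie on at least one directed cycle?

A vertex is on a directed cycle iff it belongs to a strongly connected component of size ≥ 2 (or has a self-loop).
The vertices on cycles are {Ava, Dee, Fay, Gus, Jon, Max, Pia, Omar} — 8 in total.

8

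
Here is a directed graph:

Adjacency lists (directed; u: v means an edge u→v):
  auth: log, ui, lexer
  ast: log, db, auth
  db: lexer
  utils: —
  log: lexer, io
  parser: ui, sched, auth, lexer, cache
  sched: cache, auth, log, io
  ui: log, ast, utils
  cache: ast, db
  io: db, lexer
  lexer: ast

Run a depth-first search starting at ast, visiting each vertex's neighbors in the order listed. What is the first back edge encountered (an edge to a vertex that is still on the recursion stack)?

DFS from ast (visiting each vertex's neighbors in the order listed); mark gray on enter, black on exit:
ast gray
  log gray
    lexer gray
      lexer→ast: ast is gray → back edge
First back edge: lexer → ast.

lexer->ast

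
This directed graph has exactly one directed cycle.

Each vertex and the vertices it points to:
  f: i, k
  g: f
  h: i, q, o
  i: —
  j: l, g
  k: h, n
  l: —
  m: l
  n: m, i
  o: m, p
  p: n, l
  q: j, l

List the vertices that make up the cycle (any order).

DFS with gray/black marking from k:
k gray
  h gray
    i gray
    i black
    q gray
      j gray
        l gray
        l black
        g gray
          f gray
            f→i: i black — skip
            f→k: k is gray → back edge
Back edge closes the cycle k → h → q → j → g → f → k; its vertices are {f, g, h, j, k, q}.

f, g, h, j, k, q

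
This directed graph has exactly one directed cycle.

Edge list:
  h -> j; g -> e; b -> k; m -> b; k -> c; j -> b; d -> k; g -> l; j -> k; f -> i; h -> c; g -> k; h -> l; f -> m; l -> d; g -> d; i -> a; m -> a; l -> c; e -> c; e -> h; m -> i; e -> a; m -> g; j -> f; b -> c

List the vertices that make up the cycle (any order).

e, f, g, h, j, m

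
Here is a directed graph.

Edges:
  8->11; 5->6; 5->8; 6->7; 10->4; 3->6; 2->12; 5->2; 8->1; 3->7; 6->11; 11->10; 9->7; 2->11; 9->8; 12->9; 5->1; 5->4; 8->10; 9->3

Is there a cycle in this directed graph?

No

DFS with white/gray/black marking, starting from 6:
6 gray
  7 gray
  7 black
  11 gray
    10 gray
      4 gray
      4 black
    10 black
  11 black
6 black
1 gray
1 black
2 gray
  12 gray
    9 gray
      8 gray
        8→11: 11 black — skip
        8→10: 10 black — skip
        8→1: 1 black — skip
      8 black
      3 gray
        3→6: 6 black — skip
        3→7: 7 black — skip
      3 black
      9→7: 7 black — skip
    9 black
  12 black
  2→11: 11 black — skip
2 black
5 gray
  5→6: 6 black — skip
  5→2: 2 black — skip
  5→8: 8 black — skip
  5→4: 4 black — skip
  5→1: 1 black — skip
5 black
Every edge goes to a white or black vertex — no back edge, so the graph is acyclic.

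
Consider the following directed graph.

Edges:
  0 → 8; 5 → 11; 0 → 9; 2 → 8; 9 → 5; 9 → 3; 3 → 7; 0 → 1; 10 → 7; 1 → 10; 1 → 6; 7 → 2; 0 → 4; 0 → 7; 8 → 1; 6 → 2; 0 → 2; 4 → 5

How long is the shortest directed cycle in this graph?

4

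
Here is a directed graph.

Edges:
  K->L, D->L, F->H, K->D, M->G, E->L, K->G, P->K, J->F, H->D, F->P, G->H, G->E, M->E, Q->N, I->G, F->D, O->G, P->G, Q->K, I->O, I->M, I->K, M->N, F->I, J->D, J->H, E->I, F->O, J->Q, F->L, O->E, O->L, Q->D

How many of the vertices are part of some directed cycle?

A vertex is on a directed cycle iff it belongs to a strongly connected component of size ≥ 2 (or has a self-loop).
The vertices on cycles are {E, G, I, K, M, O} — 6 in total.

6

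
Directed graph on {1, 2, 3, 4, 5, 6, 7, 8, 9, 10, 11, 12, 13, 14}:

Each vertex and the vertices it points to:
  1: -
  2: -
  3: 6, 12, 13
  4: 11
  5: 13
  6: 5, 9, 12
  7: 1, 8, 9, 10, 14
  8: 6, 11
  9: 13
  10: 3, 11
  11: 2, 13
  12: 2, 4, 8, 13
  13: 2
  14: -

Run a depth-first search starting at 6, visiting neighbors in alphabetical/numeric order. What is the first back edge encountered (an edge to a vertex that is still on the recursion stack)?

8→6

DFS from 6 (visiting neighbors in alphabetical/numeric order); mark gray on enter, black on exit:
6 gray
  5 gray
    13 gray
      2 gray
      2 black
    13 black
  5 black
  9 gray
    9→13: 13 black — skip
  9 black
  12 gray
    12→2: 2 black — skip
    4 gray
      11 gray
        11→2: 2 black — skip
        11→13: 13 black — skip
      11 black
    4 black
    8 gray
      8→6: 6 is gray → back edge
First back edge: 8 → 6.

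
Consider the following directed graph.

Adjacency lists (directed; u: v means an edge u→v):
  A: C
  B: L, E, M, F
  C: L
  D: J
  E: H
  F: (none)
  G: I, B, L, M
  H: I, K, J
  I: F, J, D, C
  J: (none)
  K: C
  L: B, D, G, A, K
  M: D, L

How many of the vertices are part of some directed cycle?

10

A vertex is on a directed cycle iff it belongs to a strongly connected component of size ≥ 2 (or has a self-loop).
The vertices on cycles are {A, B, C, E, G, H, I, K, L, M} — 10 in total.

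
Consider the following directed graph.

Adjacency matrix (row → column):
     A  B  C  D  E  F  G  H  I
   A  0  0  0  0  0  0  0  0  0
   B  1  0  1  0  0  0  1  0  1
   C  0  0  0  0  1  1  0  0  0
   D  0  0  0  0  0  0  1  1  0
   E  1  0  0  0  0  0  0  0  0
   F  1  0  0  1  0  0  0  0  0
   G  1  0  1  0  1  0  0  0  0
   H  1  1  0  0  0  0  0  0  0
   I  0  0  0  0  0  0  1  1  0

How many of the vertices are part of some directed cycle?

A vertex is on a directed cycle iff it belongs to a strongly connected component of size ≥ 2 (or has a self-loop).
The vertices on cycles are {B, C, D, F, G, H, I} — 7 in total.

7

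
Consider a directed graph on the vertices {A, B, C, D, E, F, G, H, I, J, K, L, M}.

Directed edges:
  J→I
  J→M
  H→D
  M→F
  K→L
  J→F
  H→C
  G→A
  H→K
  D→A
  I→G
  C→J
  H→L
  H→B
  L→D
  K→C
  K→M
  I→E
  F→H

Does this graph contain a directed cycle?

Yes

DFS with white/gray/black marking, starting from K:
K gray
  C gray
    J gray
      F gray
        H gray
          D gray
            A gray
            A black
          D black
          H→C: C is gray → back edge
Back edge found, so a cycle exists: C → J → F → H → C.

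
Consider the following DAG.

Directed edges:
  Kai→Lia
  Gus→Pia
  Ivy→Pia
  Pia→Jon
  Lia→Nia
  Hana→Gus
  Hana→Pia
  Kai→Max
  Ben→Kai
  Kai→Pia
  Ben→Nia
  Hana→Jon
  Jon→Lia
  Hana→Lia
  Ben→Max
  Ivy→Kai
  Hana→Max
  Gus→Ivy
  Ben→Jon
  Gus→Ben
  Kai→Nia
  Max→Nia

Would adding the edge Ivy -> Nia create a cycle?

No

Adding Ivy→Nia creates a cycle iff Nia can already reach Ivy.
Explore from Nia: no path reaches Ivy. The graph stays acyclic.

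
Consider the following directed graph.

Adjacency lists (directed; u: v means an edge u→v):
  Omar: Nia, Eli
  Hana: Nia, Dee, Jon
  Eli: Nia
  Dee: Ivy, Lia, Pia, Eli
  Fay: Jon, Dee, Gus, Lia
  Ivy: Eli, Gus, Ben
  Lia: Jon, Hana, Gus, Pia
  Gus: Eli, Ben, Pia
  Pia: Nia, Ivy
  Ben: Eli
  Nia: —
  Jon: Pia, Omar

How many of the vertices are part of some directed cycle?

6

A vertex is on a directed cycle iff it belongs to a strongly connected component of size ≥ 2 (or has a self-loop).
The vertices on cycles are {Dee, Gus, Ivy, Lia, Pia, Hana} — 6 in total.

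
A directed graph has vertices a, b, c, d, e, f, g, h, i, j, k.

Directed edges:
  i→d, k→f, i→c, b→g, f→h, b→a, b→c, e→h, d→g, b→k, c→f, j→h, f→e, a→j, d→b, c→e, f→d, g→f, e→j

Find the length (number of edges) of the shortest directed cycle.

For each vertex v, BFS finds the shortest path from v back to v.
The shortest such closed walk is d → g → f → d, length 3.

3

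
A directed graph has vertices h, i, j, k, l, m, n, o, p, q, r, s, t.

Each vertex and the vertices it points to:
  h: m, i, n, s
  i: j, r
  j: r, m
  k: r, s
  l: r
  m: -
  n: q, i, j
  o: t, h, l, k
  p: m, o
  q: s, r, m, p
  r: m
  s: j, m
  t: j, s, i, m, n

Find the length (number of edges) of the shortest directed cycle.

5

For each vertex v, BFS finds the shortest path from v back to v.
The shortest such closed walk is o → h → n → q → p → o, length 5.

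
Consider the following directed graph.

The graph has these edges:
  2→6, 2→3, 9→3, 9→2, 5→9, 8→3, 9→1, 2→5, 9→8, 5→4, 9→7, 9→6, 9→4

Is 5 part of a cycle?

5 is on a cycle iff 5 can reach itself via ≥1 edge.
5 → 9 → 2 → 5 — yes.

Yes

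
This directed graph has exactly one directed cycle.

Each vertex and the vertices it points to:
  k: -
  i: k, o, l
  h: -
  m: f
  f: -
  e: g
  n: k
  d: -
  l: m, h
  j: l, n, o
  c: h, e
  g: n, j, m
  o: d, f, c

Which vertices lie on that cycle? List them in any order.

c, e, g, j, o

DFS with gray/black marking from o:
o gray
  d gray
  d black
  f gray
  f black
  c gray
    h gray
    h black
    e gray
      g gray
        n gray
          k gray
          k black
        n black
        j gray
          l gray
            m gray
              m→f: f black — skip
            m black
            l→h: h black — skip
          l black
          j→n: n black — skip
          j→o: o is gray → back edge
Back edge closes the cycle o → c → e → g → j → o; its vertices are {c, e, g, j, o}.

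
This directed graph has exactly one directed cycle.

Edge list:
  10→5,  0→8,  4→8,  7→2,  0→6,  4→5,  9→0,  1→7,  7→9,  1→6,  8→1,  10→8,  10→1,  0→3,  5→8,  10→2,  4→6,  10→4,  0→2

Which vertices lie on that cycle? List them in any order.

0, 1, 7, 8, 9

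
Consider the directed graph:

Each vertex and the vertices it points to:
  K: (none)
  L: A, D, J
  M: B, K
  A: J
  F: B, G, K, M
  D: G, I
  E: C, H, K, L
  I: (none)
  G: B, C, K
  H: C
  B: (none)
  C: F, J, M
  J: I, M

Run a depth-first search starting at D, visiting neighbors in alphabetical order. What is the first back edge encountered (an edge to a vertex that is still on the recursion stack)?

DFS from D (visiting neighbors in alphabetical order); mark gray on enter, black on exit:
D gray
  G gray
    B gray
    B black
    C gray
      F gray
        F→B: B black — skip
        F→G: G is gray → back edge
First back edge: F → G.

F→G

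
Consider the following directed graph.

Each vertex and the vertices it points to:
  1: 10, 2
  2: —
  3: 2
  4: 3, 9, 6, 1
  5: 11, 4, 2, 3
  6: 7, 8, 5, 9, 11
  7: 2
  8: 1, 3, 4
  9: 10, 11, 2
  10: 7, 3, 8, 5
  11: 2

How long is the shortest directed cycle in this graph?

3

For each vertex v, BFS finds the shortest path from v back to v.
The shortest such closed walk is 4 → 6 → 8 → 4, length 3.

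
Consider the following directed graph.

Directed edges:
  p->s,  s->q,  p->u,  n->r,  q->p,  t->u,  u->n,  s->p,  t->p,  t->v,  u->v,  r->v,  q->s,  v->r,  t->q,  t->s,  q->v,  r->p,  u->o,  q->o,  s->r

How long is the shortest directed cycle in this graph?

For each vertex v, BFS finds the shortest path from v back to v.
The shortest such closed walk is q → s → q, length 2.

2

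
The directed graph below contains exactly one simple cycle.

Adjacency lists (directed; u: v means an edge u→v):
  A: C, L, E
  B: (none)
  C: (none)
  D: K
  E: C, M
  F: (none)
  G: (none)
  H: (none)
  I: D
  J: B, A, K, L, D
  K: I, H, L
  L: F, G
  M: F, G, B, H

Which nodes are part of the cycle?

D, I, K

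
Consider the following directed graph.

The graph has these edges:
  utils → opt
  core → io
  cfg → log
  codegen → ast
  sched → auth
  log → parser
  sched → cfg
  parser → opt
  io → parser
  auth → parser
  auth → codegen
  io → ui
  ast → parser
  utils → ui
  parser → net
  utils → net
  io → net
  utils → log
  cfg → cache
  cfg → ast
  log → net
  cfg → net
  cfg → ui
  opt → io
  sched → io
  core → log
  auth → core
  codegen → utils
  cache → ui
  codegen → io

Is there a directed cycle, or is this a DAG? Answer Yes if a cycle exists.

DFS with white/gray/black marking, starting from utils:
utils gray
  log gray
    net gray
    net black
    parser gray
      opt gray
        io gray
          io→net: net black — skip
          io→parser: parser is gray → back edge
Back edge found, so a cycle exists: parser → opt → io → parser.

Yes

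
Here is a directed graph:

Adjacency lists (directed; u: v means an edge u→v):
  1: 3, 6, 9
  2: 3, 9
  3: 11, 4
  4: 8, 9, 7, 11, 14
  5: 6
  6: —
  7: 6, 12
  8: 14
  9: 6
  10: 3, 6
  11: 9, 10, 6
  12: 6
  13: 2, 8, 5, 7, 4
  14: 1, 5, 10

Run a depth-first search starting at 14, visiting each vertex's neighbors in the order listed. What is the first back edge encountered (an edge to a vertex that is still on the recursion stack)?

10->3

DFS from 14 (visiting each vertex's neighbors in the order listed); mark gray on enter, black on exit:
14 gray
  1 gray
    3 gray
      11 gray
        9 gray
          6 gray
          6 black
        9 black
        10 gray
          10→3: 3 is gray → back edge
First back edge: 10 → 3.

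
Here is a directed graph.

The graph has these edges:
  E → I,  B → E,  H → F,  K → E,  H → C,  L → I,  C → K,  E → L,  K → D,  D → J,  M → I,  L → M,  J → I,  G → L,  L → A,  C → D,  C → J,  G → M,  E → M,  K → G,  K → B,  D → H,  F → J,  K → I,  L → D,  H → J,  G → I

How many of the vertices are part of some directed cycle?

A vertex is on a directed cycle iff it belongs to a strongly connected component of size ≥ 2 (or has a self-loop).
The vertices on cycles are {B, C, D, E, G, H, K, L} — 8 in total.

8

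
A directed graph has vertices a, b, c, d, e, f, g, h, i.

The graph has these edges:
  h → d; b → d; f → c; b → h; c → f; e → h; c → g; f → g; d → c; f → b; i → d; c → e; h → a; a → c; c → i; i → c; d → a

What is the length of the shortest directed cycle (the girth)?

For each vertex v, BFS finds the shortest path from v back to v.
The shortest such closed walk is f → c → f, length 2.

2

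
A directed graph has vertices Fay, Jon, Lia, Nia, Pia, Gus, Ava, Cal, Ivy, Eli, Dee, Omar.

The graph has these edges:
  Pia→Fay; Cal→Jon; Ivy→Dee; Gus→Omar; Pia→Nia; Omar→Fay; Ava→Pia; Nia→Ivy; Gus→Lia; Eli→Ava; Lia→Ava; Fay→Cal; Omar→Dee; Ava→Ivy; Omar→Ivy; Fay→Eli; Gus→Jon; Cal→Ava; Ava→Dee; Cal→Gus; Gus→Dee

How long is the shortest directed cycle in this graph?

4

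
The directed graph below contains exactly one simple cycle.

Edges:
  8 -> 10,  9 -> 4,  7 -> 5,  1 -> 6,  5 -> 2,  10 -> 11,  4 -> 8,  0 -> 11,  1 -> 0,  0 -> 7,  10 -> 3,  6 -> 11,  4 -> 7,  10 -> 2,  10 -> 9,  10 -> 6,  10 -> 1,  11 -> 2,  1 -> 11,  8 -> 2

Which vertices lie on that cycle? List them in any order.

DFS with gray/black marking from 10:
10 gray
  9 gray
    4 gray
      8 gray
        8→10: 10 is gray → back edge
Back edge closes the cycle 10 → 9 → 4 → 8 → 10; its vertices are {4, 8, 9, 10}.

4, 8, 9, 10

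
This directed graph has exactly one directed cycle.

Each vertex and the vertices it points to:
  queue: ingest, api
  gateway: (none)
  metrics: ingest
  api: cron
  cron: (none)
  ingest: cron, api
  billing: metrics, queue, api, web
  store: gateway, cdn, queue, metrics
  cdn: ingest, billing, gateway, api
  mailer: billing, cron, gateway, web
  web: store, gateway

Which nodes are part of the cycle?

DFS with gray/black marking from web:
web gray
  store gray
    gateway gray
    gateway black
    cdn gray
      ingest gray
        cron gray
        cron black
        api gray
          api→cron: cron black — skip
        api black
      ingest black
      billing gray
        metrics gray
          metrics→ingest: ingest black — skip
        metrics black
        queue gray
          queue→ingest: ingest black — skip
          queue→api: api black — skip
        queue black
        billing→api: api black — skip
        billing→web: web is gray → back edge
Back edge closes the cycle web → store → cdn → billing → web; its vertices are {cdn, web, store, billing}.

cdn, web, store, billing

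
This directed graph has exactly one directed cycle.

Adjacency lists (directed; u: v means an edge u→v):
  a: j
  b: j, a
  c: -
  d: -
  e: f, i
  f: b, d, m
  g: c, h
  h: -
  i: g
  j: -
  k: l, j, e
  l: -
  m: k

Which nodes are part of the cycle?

e, f, k, m

DFS with gray/black marking from k:
k gray
  l gray
  l black
  j gray
  j black
  e gray
    f gray
      b gray
        b→j: j black — skip
        a gray
          a→j: j black — skip
        a black
      b black
      d gray
      d black
      m gray
        m→k: k is gray → back edge
Back edge closes the cycle k → e → f → m → k; its vertices are {e, f, k, m}.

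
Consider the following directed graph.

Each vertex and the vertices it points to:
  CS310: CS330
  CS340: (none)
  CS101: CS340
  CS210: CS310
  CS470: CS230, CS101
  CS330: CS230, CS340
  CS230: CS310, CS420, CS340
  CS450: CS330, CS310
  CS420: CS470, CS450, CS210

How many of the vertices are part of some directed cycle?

A vertex is on a directed cycle iff it belongs to a strongly connected component of size ≥ 2 (or has a self-loop).
The vertices on cycles are {CS210, CS230, CS310, CS330, CS420, CS450, CS470} — 7 in total.

7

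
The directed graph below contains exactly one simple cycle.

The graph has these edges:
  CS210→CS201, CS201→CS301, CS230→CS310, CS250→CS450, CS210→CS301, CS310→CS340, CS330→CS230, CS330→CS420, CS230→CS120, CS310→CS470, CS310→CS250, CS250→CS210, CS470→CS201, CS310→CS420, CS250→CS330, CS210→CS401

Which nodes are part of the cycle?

CS230, CS250, CS310, CS330

DFS with gray/black marking from CS250:
CS250 gray
  CS330 gray
    CS420 gray
    CS420 black
    CS230 gray
      CS310 gray
        CS340 gray
        CS340 black
        CS310→CS250: CS250 is gray → back edge
Back edge closes the cycle CS250 → CS330 → CS230 → CS310 → CS250; its vertices are {CS230, CS250, CS310, CS330}.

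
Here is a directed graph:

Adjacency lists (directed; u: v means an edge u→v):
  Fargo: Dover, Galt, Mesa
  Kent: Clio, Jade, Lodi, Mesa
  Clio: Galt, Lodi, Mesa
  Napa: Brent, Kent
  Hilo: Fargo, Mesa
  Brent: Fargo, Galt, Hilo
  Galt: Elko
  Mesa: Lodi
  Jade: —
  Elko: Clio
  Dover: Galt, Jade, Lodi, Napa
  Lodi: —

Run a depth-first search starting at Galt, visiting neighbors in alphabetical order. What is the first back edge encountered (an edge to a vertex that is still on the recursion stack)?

DFS from Galt (visiting neighbors in alphabetical order); mark gray on enter, black on exit:
Galt gray
  Elko gray
    Clio gray
      Clio→Galt: Galt is gray → back edge
First back edge: Clio → Galt.

Clio→Galt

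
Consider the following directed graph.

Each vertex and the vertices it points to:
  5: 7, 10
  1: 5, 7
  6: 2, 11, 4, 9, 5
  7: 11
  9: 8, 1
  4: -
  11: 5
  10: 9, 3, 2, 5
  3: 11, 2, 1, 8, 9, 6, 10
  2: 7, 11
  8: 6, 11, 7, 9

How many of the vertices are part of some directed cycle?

A vertex is on a directed cycle iff it belongs to a strongly connected component of size ≥ 2 (or has a self-loop).
The vertices on cycles are {1, 2, 3, 5, 6, 7, 8, 9, 10, 11} — 10 in total.

10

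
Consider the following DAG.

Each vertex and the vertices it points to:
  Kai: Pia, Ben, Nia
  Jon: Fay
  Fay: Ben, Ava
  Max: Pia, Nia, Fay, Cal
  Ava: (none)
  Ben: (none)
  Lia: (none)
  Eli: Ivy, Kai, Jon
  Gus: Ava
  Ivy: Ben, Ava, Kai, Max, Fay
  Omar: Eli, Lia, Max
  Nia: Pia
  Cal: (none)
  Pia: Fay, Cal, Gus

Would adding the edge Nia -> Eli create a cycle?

Adding Nia→Eli creates a cycle iff Eli can already reach Nia.
Path from Eli: Eli → Kai → Nia.
So Eli → … → Nia → Eli is a cycle.

Yes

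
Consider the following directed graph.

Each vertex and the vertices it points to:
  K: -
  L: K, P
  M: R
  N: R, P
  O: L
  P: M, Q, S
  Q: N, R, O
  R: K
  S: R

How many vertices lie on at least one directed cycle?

5

A vertex is on a directed cycle iff it belongs to a strongly connected component of size ≥ 2 (or has a self-loop).
The vertices on cycles are {L, N, O, P, Q} — 5 in total.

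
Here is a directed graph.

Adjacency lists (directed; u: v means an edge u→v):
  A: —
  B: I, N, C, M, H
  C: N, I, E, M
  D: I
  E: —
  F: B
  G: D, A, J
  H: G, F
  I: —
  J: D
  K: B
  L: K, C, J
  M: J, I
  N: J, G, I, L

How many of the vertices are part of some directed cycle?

A vertex is on a directed cycle iff it belongs to a strongly connected component of size ≥ 2 (or has a self-loop).
The vertices on cycles are {B, C, F, H, K, L, N} — 7 in total.

7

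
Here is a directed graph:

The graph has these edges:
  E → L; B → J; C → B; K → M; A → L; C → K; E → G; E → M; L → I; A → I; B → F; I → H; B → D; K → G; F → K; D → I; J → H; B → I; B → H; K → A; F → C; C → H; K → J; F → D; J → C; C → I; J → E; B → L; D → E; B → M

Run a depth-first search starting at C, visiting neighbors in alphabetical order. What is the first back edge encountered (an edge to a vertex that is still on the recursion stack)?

F->C

DFS from C (visiting neighbors in alphabetical order); mark gray on enter, black on exit:
C gray
  B gray
    D gray
      E gray
        G gray
        G black
        L gray
          I gray
            H gray
            H black
          I black
        L black
        M gray
        M black
      E black
      D→I: I black — skip
    D black
    F gray
      F→C: C is gray → back edge
First back edge: F → C.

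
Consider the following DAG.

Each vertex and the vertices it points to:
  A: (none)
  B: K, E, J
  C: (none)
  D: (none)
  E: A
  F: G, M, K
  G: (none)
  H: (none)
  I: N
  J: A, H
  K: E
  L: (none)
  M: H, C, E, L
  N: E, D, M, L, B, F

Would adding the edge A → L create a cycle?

No

Adding A→L creates a cycle iff L can already reach A.
Explore from L: no path reaches A. The graph stays acyclic.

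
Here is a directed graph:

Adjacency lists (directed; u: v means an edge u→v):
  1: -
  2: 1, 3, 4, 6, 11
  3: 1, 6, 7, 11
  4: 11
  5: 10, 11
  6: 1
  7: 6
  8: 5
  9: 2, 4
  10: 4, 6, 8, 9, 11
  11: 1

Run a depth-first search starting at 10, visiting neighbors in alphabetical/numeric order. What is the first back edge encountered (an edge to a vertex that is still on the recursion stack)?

DFS from 10 (visiting neighbors in alphabetical/numeric order); mark gray on enter, black on exit:
10 gray
  4 gray
    11 gray
      1 gray
      1 black
    11 black
  4 black
  6 gray
    6→1: 1 black — skip
  6 black
  8 gray
    5 gray
      5→10: 10 is gray → back edge
First back edge: 5 → 10.

5->10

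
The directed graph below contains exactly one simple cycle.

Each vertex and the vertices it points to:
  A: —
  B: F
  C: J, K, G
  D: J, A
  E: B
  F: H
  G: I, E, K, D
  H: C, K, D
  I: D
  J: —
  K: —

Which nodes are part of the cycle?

DFS with gray/black marking from C:
C gray
  J gray
  J black
  K gray
  K black
  G gray
    I gray
      D gray
        D→J: J black — skip
        A gray
        A black
      D black
    I black
    E gray
      B gray
        F gray
          H gray
            H→C: C is gray → back edge
Back edge closes the cycle C → G → E → B → F → H → C; its vertices are {B, C, E, F, G, H}.

B, C, E, F, G, H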